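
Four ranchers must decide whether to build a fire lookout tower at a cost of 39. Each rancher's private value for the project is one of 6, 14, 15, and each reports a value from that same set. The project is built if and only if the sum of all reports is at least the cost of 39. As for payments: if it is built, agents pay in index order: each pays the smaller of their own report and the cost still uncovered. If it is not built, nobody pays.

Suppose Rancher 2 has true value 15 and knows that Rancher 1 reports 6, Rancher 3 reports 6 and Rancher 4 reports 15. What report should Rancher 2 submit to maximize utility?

Report 6: project not built, utility 0.
Report 14: project built, pays 14, utility 15 - 14 = 1.
Report 15: project built, pays 15, utility 15 - 15 = 0.
The best choice is 14 with utility 1.

14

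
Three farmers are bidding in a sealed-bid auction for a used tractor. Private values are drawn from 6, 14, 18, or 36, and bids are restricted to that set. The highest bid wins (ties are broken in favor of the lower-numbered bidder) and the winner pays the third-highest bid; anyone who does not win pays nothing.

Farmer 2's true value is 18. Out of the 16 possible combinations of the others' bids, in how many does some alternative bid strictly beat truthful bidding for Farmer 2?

4

Others bid (6, 36): truth gives 0; bid 36 gives 12 > 0. Violating.
Others bid (14, 36): truth gives 0; bid 36 gives 4 > 0. Violating.
Others bid (18, 6): truth gives 0; bid 36 gives 12 > 0. Violating.
Others bid (18, 14): truth gives 0; bid 36 gives 4 > 0. Violating.
Others bid (6, 6): truth gives 12; no alternative beats it.
Others bid (6, 14): truth gives 12; no alternative beats it.
(Checking all 16 profiles: 4 have a profitable deviation, 12 do not.)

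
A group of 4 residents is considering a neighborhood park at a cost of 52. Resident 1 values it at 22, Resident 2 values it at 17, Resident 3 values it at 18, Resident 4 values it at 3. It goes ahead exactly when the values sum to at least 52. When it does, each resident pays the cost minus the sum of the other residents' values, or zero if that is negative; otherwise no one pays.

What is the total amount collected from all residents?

Total value 60 ≥ cost 52, so it is built.
Resident 1: others sum to 38; max(0, 52 - 38) = 14.
Resident 2: others sum to 43; max(0, 52 - 43) = 9.
Resident 3: others sum to 42; max(0, 52 - 42) = 10.
Resident 4: others sum to 57; max(0, 52 - 57) = 0.
Total collected = 14 + 9 + 10 + 0 = 33.

33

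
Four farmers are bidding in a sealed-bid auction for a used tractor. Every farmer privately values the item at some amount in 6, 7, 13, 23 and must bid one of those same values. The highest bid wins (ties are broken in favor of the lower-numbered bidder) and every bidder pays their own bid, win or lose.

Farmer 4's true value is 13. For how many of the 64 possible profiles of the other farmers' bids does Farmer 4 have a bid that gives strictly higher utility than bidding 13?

57

Others bid (6, 6, 6): truth gives 0; bid 7 gives 6 > 0. Violating.
Others bid (6, 6, 13): truth gives -13; bid 6 gives -6 > -13. Violating.
Others bid (6, 6, 23): truth gives -13; bid 6 gives -6 > -13. Violating.
Others bid (6, 7, 13): truth gives -13; bid 6 gives -6 > -13. Violating.
Others bid (6, 6, 7): truth gives 0; no alternative beats it.
Others bid (6, 7, 6): truth gives 0; no alternative beats it.
(Checking all 64 profiles: 57 have a profitable deviation, 7 do not.)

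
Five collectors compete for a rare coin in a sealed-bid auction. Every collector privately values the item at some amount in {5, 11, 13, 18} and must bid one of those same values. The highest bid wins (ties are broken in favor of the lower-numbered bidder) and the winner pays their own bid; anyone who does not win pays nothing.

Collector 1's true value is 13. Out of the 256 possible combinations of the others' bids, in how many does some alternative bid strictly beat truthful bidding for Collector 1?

Others bid (5, 5, 5, 5): truth gives 0; bid 5 gives 8 > 0. Violating.
Others bid (5, 5, 5, 11): truth gives 0; bid 11 gives 2 > 0. Violating.
Others bid (5, 5, 11, 5): truth gives 0; bid 11 gives 2 > 0. Violating.
Others bid (5, 5, 11, 11): truth gives 0; bid 11 gives 2 > 0. Violating.
Others bid (5, 5, 5, 13): truth gives 0; no alternative beats it.
Others bid (5, 5, 5, 18): truth gives 0; no alternative beats it.
(Checking all 256 profiles: 16 have a profitable deviation, 240 do not.)

16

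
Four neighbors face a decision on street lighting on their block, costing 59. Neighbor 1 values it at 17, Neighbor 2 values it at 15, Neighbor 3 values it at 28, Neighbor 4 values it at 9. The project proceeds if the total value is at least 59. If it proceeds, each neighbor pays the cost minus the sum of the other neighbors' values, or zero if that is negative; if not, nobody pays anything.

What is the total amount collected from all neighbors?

30

Total value 69 ≥ cost 59, so it is built.
Neighbor 1: others sum to 52; max(0, 59 - 52) = 7.
Neighbor 2: others sum to 54; max(0, 59 - 54) = 5.
Neighbor 3: others sum to 41; max(0, 59 - 41) = 18.
Neighbor 4: others sum to 60; max(0, 59 - 60) = 0.
Total collected = 7 + 5 + 18 + 0 = 30.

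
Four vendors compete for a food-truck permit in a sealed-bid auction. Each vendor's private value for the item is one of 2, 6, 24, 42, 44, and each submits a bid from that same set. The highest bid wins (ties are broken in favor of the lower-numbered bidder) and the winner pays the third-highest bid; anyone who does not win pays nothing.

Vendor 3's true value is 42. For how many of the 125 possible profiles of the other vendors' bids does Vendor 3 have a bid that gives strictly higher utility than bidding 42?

Others bid (2, 2, 44): truth gives 0; bid 44 gives 40 > 0. Violating.
Others bid (2, 6, 44): truth gives 0; bid 44 gives 36 > 0. Violating.
Others bid (2, 24, 44): truth gives 0; bid 44 gives 18 > 0. Violating.
Others bid (2, 42, 2): truth gives 0; bid 44 gives 40 > 0. Violating.
Others bid (2, 2, 2): truth gives 40; no alternative beats it.
Others bid (2, 2, 6): truth gives 40; no alternative beats it.
(Checking all 125 profiles: 27 have a profitable deviation, 98 do not.)

27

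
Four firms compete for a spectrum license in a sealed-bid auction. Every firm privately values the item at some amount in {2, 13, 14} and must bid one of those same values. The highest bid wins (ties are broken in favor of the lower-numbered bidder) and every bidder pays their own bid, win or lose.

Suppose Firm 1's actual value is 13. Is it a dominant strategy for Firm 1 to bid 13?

Consider the case where Firm 2 bids 2, Firm 3 bids 2 and Firm 4 bids 2.
Truthful bid 13: wins, pays 13, utility 13 - 13 = 0.
Bid 2 instead: wins, pays 2, utility 13 - 2 = 11.
Since 11 > 0, bidding 2 is strictly better here, so truthful bidding is not dominant.

No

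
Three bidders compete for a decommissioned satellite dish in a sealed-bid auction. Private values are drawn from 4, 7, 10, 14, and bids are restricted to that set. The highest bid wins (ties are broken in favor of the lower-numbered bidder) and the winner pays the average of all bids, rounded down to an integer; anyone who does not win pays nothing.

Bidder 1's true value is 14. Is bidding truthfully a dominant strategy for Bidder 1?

No

Consider the case where Bidder 2 bids 4 and Bidder 3 bids 4.
Truthful bid 14: wins, pays 7, utility 14 - 7 = 7.
Bid 4 instead: wins, pays 4, utility 14 - 4 = 10.
Since 10 > 7, bidding 4 is strictly better here, so truthful bidding is not dominant.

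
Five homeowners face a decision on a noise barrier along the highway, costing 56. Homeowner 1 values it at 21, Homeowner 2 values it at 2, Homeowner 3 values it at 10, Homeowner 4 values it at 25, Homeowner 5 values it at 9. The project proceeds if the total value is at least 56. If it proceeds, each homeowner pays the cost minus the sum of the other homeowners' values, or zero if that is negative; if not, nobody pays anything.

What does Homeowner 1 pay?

10

Total value 67 ≥ cost 56, so the project is built.
The other homeowners' values sum to 46.
Cost minus that sum is 56 - 46 = 10.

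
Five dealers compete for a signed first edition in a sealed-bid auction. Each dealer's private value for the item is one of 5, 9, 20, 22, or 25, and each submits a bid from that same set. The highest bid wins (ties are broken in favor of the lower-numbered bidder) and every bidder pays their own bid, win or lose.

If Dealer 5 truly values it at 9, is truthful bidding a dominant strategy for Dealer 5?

Consider the case where Dealer 1 bids 5, Dealer 2 bids 5, Dealer 3 bids 5 and Dealer 4 bids 9.
Truthful bid 9: loses but pays 9, utility -9.
Bid 5 instead: loses but pays 5, utility -5.
Since -5 > -9, bidding 5 is strictly better here, so truthful bidding is not dominant.

No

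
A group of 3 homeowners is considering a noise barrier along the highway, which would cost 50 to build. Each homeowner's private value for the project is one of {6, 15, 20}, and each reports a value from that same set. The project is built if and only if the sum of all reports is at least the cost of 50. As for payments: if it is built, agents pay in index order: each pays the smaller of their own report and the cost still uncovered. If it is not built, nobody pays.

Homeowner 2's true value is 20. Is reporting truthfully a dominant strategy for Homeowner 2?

No

Consider the case where Homeowner 1 reports 15 and Homeowner 3 reports 20.
Truthful report 20: project built, pays 20, utility 20 - 20 = 0.
Report 15 instead: project built, pays 15, utility 20 - 15 = 5.
Since 5 > 0, reporting 15 is strictly better here, so truthful reporting is not dominant.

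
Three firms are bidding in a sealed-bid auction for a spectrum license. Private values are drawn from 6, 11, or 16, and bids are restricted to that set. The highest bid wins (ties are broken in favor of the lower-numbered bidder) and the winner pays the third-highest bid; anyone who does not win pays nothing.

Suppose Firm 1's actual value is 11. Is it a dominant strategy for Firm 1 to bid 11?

No

Consider the case where Firm 2 bids 6 and Firm 3 bids 16.
Truthful bid 11: loses, pays 0, utility 0.
Bid 16 instead: wins, pays 6, utility 11 - 6 = 5.
Since 5 > 0, bidding 16 is strictly better here, so truthful bidding is not dominant.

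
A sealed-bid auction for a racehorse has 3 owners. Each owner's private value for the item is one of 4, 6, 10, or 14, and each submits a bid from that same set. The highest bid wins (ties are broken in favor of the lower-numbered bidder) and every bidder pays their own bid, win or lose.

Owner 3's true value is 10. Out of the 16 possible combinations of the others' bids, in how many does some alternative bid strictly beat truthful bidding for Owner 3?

13

Others bid (4, 4): truth gives 0; bid 6 gives 4 > 0. Violating.
Others bid (4, 10): truth gives -10; bid 4 gives -4 > -10. Violating.
Others bid (4, 14): truth gives -10; bid 4 gives -4 > -10. Violating.
Others bid (6, 10): truth gives -10; bid 4 gives -4 > -10. Violating.
Others bid (4, 6): truth gives 0; no alternative beats it.
Others bid (6, 4): truth gives 0; no alternative beats it.
(Checking all 16 profiles: 13 have a profitable deviation, 3 do not.)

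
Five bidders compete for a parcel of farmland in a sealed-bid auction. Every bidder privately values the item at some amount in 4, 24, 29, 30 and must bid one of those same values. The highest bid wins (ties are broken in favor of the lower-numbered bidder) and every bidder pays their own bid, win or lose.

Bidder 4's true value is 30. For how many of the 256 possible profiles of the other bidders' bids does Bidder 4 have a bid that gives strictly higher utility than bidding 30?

172

Others bid (4, 4, 4, 4): truth gives 0; bid 24 gives 6 > 0. Violating.
Others bid (4, 4, 4, 24): truth gives 0; bid 24 gives 6 > 0. Violating.
Others bid (4, 4, 4, 29): truth gives 0; bid 29 gives 1 > 0. Violating.
Others bid (4, 4, 24, 4): truth gives 0; bid 29 gives 1 > 0. Violating.
Others bid (4, 4, 4, 30): truth gives 0; no alternative beats it.
Others bid (4, 4, 24, 30): truth gives 0; no alternative beats it.
(Checking all 256 profiles: 172 have a profitable deviation, 84 do not.)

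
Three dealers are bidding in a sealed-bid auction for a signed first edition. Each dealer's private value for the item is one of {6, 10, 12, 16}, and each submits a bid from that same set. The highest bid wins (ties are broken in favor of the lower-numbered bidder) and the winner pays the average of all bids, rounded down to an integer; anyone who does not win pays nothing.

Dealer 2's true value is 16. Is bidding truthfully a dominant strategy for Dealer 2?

Consider the case where Dealer 1 bids 6 and Dealer 3 bids 6.
Truthful bid 16: wins, pays 9, utility 16 - 9 = 7.
Bid 10 instead: wins, pays 7, utility 16 - 7 = 9.
Since 9 > 7, bidding 10 is strictly better here, so truthful bidding is not dominant.

No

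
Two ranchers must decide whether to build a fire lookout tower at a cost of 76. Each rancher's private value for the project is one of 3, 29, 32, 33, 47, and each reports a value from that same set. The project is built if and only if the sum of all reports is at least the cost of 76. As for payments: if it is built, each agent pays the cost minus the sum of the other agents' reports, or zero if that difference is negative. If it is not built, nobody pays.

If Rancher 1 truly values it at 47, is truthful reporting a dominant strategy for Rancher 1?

Check each profile of the others' reports and compare truth against every alternative report.
Others report (33): truth gives 4, best alternative gives 0.
Others report (32): truth gives 3, best alternative gives 0.
Others report (47): truth gives 18, best alternative gives 18.
Others report (3): truth gives 0, best alternative gives 0.
Others report (29): truth gives 0, best alternative gives 0.
In every case the truthful report is at least as good as any alternative, so it is a dominant strategy.

Yes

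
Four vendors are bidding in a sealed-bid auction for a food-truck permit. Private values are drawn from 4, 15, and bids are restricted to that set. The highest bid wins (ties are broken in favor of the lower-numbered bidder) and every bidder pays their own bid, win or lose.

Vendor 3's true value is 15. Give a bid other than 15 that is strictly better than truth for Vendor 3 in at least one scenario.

4

Suppose Vendor 1 bids 4, Vendor 2 bids 15 and Vendor 4 bids 4.
Bid 15: loses but pays 15, utility -15.
Bid 4: loses but pays 4, utility -4.
So bidding 4 beats truth here (-4 > -15).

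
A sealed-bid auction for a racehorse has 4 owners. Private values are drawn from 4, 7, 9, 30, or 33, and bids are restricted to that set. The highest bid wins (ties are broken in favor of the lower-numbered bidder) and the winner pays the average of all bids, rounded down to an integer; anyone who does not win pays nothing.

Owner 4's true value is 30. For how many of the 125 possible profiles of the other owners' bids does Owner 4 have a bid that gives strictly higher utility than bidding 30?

44

Others bid (4, 4, 4): truth gives 20; bid 7 gives 26 > 20. Violating.
Others bid (4, 4, 7): truth gives 19; bid 9 gives 24 > 19. Violating.
Others bid (4, 4, 30): truth gives 0; bid 33 gives 13 > 0. Violating.
Others bid (4, 7, 4): truth gives 19; bid 9 gives 24 > 19. Violating.
Others bid (4, 4, 9): truth gives 19; no alternative beats it.
Others bid (4, 4, 33): truth gives 0; no alternative beats it.
(Checking all 125 profiles: 44 have a profitable deviation, 81 do not.)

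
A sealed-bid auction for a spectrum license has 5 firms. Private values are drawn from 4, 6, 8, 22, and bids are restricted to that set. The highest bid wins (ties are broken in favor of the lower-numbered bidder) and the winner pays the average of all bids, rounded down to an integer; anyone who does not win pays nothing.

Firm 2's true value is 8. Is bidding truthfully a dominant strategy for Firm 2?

Consider the case where Firm 1 bids 4, Firm 3 bids 4, Firm 4 bids 4 and Firm 5 bids 6.
Truthful bid 8: wins, pays 5, utility 8 - 5 = 3.
Bid 6 instead: wins, pays 4, utility 8 - 4 = 4.
Since 4 > 3, bidding 6 is strictly better here, so truthful bidding is not dominant.

No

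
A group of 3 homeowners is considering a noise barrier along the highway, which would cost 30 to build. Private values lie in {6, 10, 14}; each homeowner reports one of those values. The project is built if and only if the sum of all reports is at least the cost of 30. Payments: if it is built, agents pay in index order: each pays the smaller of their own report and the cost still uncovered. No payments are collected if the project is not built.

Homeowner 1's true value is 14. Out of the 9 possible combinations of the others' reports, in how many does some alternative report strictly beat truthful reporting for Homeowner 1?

Others report (6, 14): truth gives 0; report 10 gives 4 > 0. Violating.
Others report (10, 10): truth gives 0; report 10 gives 4 > 0. Violating.
Others report (10, 14): truth gives 0; report 6 gives 8 > 0. Violating.
Others report (14, 6): truth gives 0; report 10 gives 4 > 0. Violating.
Others report (6, 6): truth gives 0; no alternative beats it.
Others report (6, 10): truth gives 0; no alternative beats it.
(Checking all 9 profiles: 6 have a profitable deviation, 3 do not.)

6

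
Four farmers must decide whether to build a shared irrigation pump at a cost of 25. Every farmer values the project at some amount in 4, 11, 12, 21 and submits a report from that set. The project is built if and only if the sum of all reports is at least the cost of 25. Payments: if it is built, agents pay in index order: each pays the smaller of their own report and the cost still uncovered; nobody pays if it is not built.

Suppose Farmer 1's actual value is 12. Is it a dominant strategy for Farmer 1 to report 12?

No

Consider the case where Farmer 2 reports 4, Farmer 3 reports 4 and Farmer 4 reports 11.
Truthful report 12: project built, pays 12, utility 12 - 12 = 0.
Report 11 instead: project built, pays 11, utility 12 - 11 = 1.
Since 1 > 0, reporting 11 is strictly better here, so truthful reporting is not dominant.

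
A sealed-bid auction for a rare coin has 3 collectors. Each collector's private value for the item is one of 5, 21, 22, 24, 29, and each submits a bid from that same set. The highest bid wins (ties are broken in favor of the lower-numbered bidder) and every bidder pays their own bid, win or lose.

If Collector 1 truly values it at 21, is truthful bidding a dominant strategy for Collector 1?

No

Consider the case where Collector 2 bids 5 and Collector 3 bids 5.
Truthful bid 21: wins, pays 21, utility 21 - 21 = 0.
Bid 5 instead: wins, pays 5, utility 21 - 5 = 16.
Since 16 > 0, bidding 5 is strictly better here, so truthful bidding is not dominant.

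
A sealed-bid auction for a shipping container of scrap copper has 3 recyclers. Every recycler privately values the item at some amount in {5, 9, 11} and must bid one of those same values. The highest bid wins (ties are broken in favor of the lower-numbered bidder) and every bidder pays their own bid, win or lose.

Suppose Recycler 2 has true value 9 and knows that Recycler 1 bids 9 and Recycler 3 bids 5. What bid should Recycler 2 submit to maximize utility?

Bid 5: loses but pays 5, utility -5.
Bid 9: loses but pays 9, utility -9.
Bid 11: wins, pays 11, utility 9 - 11 = -2.
The best choice is 11 with utility -2.

11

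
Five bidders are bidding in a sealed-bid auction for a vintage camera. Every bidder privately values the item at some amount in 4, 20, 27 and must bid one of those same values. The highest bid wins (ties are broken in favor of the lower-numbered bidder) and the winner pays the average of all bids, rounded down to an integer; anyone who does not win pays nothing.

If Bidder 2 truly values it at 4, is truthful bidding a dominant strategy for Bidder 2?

Check each profile of the others' bids and compare truth against every alternative bid.
Others bid (4, 20, 20, 20): truth gives 0, best alternative gives -12.
Others bid (4, 4, 20, 20): truth gives 0, best alternative gives -9.
Others bid (4, 20, 4, 20): truth gives 0, best alternative gives -9.
Others bid (4, 20, 20, 4): truth gives 0, best alternative gives -9.
Others bid (4, 4, 4, 20): truth gives 0, best alternative gives -6.
Others bid (4, 4, 20, 4): truth gives 0, best alternative gives -6.
(Remaining 75 profiles checked similarly; truth is weakly best in each.)
In every case the truthful bid is at least as good as any alternative, so it is a dominant strategy.

Yes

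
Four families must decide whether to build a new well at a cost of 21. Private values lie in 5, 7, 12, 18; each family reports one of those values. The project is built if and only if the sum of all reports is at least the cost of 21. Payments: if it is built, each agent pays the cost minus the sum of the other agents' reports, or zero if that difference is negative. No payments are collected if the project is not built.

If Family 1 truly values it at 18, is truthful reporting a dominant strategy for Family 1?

Yes

Check each profile of the others' reports and compare truth against every alternative report.
Others report (5, 5, 12): truth gives 18, best alternative gives 18.
Others report (5, 5, 18): truth gives 18, best alternative gives 18.
Others report (5, 7, 12): truth gives 18, best alternative gives 18.
Others report (5, 7, 18): truth gives 18, best alternative gives 18.
Others report (5, 12, 5): truth gives 18, best alternative gives 18.
Others report (5, 12, 7): truth gives 18, best alternative gives 18.
(Remaining 58 profiles checked similarly; truth is weakly best in each.)
In every case the truthful report is at least as good as any alternative, so it is a dominant strategy.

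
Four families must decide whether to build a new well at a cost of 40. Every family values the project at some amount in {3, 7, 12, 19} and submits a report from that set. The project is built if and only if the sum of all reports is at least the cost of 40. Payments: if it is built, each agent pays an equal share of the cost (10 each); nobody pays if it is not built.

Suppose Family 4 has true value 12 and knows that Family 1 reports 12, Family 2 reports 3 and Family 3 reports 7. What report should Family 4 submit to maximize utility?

Report 3: project not built, utility 0.
Report 7: project not built, utility 0.
Report 12: project not built, utility 0.
Report 19: project built, pays 10, utility 12 - 10 = 2.
The best choice is 19 with utility 2.

19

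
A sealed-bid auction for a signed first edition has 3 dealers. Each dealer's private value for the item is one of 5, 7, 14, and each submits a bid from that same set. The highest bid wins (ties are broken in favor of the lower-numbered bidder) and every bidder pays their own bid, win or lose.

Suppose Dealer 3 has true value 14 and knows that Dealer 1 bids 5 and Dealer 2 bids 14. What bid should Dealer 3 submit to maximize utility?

Bid 5: loses but pays 5, utility -5.
Bid 7: loses but pays 7, utility -7.
Bid 14: loses but pays 14, utility -14.
The best choice is 5 with utility -5.

5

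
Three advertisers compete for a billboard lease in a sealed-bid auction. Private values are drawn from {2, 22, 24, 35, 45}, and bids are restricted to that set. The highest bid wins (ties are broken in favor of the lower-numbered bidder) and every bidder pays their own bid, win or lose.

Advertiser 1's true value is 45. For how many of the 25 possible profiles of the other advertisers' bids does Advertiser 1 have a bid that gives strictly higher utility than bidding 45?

16

Others bid (2, 2): truth gives 0; bid 2 gives 43 > 0. Violating.
Others bid (2, 22): truth gives 0; bid 22 gives 23 > 0. Violating.
Others bid (2, 24): truth gives 0; bid 24 gives 21 > 0. Violating.
Others bid (2, 35): truth gives 0; bid 35 gives 10 > 0. Violating.
Others bid (2, 45): truth gives 0; no alternative beats it.
Others bid (22, 45): truth gives 0; no alternative beats it.
(Checking all 25 profiles: 16 have a profitable deviation, 9 do not.)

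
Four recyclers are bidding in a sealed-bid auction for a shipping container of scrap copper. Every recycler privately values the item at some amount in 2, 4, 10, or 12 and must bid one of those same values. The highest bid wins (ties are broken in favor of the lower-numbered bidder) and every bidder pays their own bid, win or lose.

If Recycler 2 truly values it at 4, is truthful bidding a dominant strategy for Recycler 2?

No

Consider the case where Recycler 1 bids 2, Recycler 3 bids 2 and Recycler 4 bids 10.
Truthful bid 4: loses but pays 4, utility -4.
Bid 2 instead: loses but pays 2, utility -2.
Since -2 > -4, bidding 2 is strictly better here, so truthful bidding is not dominant.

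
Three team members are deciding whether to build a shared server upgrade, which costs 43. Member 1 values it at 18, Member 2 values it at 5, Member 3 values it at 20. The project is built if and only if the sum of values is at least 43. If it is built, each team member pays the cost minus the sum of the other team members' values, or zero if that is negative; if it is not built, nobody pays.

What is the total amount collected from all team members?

43

Total value 43 ≥ cost 43, so it is built.
Member 1: others sum to 25; max(0, 43 - 25) = 18.
Member 2: others sum to 38; max(0, 43 - 38) = 5.
Member 3: others sum to 23; max(0, 43 - 23) = 20.
Total collected = 18 + 5 + 20 = 43.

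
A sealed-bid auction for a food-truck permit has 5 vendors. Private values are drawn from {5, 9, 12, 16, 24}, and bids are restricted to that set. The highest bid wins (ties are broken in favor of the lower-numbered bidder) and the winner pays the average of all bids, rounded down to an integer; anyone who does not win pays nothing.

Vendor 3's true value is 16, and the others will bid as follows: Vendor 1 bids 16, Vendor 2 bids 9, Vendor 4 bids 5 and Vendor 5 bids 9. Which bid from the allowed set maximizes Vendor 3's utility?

Bid 5: loses, pays 0, utility 0.
Bid 9: loses, pays 0, utility 0.
Bid 12: loses, pays 0, utility 0.
Bid 16: loses, pays 0, utility 0.
Bid 24: wins, pays 12, utility 16 - 12 = 4.
The best choice is 24 with utility 4.

24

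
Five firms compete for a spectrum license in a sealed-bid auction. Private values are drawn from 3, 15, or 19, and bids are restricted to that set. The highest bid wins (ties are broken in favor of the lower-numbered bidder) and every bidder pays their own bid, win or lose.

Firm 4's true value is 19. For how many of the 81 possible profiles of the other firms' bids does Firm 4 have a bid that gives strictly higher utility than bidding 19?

59

Others bid (3, 3, 3, 3): truth gives 0; bid 15 gives 4 > 0. Violating.
Others bid (3, 3, 3, 15): truth gives 0; bid 15 gives 4 > 0. Violating.
Others bid (3, 3, 19, 3): truth gives -19; bid 3 gives -3 > -19. Violating.
Others bid (3, 3, 19, 15): truth gives -19; bid 3 gives -3 > -19. Violating.
Others bid (3, 3, 3, 19): truth gives 0; no alternative beats it.
Others bid (3, 3, 15, 3): truth gives 0; no alternative beats it.
(Checking all 81 profiles: 59 have a profitable deviation, 22 do not.)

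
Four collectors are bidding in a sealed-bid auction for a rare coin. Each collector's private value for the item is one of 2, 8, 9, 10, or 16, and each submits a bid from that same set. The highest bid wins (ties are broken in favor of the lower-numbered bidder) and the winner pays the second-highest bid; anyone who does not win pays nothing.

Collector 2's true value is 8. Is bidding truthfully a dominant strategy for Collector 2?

Yes

Check each profile of the others' bids and compare truth against every alternative bid.
Others bid (2, 2, 2): truth gives 6, best alternative gives 6.
Others bid (2, 2, 8): truth gives 0, best alternative gives 0.
Others bid (2, 2, 9): truth gives 0, best alternative gives 0.
Others bid (2, 2, 10): truth gives 0, best alternative gives 0.
Others bid (2, 2, 16): truth gives 0, best alternative gives 0.
Others bid (2, 8, 2): truth gives 0, best alternative gives 0.
(Remaining 119 profiles checked similarly; truth is weakly best in each.)
In every case the truthful bid is at least as good as any alternative, so it is a dominant strategy.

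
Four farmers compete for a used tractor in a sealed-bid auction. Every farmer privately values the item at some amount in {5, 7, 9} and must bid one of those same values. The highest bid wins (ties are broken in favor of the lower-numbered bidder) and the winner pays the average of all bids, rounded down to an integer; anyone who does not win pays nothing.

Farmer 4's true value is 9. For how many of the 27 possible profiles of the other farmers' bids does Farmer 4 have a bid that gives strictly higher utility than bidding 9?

Others bid (5, 5, 5): truth gives 3; bid 7 gives 4 > 3. Violating.
Others bid (5, 5, 7): truth gives 3; no alternative beats it.
Others bid (5, 5, 9): truth gives 0; no alternative beats it.
(Checking all 27 profiles: 1 has a profitable deviation, 26 do not.)

1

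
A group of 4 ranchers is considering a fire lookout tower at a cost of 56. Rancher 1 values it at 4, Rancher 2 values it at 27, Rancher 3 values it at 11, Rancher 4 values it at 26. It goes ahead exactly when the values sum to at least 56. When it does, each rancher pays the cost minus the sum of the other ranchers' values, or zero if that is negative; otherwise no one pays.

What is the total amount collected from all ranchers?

29

Total value 68 ≥ cost 56, so it is built.
Rancher 1: others sum to 64; max(0, 56 - 64) = 0.
Rancher 2: others sum to 41; max(0, 56 - 41) = 15.
Rancher 3: others sum to 57; max(0, 56 - 57) = 0.
Rancher 4: others sum to 42; max(0, 56 - 42) = 14.
Total collected = 0 + 15 + 0 + 14 = 29.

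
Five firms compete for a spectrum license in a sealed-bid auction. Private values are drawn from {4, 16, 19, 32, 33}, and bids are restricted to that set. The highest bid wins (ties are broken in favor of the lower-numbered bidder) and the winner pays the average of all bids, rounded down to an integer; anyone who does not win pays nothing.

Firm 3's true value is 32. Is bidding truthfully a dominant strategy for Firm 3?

No

Consider the case where Firm 1 bids 4, Firm 2 bids 4, Firm 4 bids 4 and Firm 5 bids 4.
Truthful bid 32: wins, pays 9, utility 32 - 9 = 23.
Bid 16 instead: wins, pays 6, utility 32 - 6 = 26.
Since 26 > 23, bidding 16 is strictly better here, so truthful bidding is not dominant.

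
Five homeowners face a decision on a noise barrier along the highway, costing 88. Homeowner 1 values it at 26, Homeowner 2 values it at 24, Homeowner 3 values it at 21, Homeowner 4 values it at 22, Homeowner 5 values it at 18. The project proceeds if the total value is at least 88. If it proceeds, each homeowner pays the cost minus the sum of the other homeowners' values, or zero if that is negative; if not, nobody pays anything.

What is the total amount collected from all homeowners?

Total value 111 ≥ cost 88, so it is built.
Homeowner 1: others sum to 85; max(0, 88 - 85) = 3.
Homeowner 2: others sum to 87; max(0, 88 - 87) = 1.
Homeowner 3: others sum to 90; max(0, 88 - 90) = 0.
Homeowner 4: others sum to 89; max(0, 88 - 89) = 0.
Homeowner 5: others sum to 93; max(0, 88 - 93) = 0.
Total collected = 3 + 1 + 0 + 0 + 0 = 4.

4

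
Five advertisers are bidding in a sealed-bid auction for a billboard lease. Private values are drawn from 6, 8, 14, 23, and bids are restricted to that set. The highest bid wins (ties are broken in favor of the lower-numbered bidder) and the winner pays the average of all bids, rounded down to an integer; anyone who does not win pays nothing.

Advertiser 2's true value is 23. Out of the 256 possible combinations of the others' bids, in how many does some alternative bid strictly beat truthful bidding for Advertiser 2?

54

Others bid (6, 6, 6, 6): truth gives 14; bid 8 gives 17 > 14. Violating.
Others bid (6, 6, 6, 8): truth gives 14; bid 8 gives 17 > 14. Violating.
Others bid (6, 6, 6, 14): truth gives 12; bid 14 gives 14 > 12. Violating.
Others bid (6, 6, 8, 6): truth gives 14; bid 8 gives 17 > 14. Violating.
Others bid (6, 6, 6, 23): truth gives 11; no alternative beats it.
Others bid (6, 6, 8, 23): truth gives 10; no alternative beats it.
(Checking all 256 profiles: 54 have a profitable deviation, 202 do not.)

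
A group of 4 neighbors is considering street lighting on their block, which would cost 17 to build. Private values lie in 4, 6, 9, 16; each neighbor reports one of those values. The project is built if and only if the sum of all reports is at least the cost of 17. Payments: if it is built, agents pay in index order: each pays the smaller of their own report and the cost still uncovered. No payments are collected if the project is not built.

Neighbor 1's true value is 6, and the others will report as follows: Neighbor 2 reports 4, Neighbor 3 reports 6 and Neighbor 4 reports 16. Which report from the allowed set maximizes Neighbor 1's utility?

Report 4: project built, pays 4, utility 6 - 4 = 2.
Report 6: project built, pays 6, utility 6 - 6 = 0.
Report 9: project built, pays 9, utility 6 - 9 = -3.
Report 16: project built, pays 16, utility 6 - 16 = -10.
The best choice is 4 with utility 2.

4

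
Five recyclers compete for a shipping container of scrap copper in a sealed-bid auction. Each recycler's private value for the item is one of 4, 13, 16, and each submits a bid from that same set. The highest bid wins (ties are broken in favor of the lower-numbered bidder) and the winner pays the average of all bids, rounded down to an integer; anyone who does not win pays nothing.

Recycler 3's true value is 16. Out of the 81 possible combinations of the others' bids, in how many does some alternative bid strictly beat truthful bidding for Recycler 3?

Others bid (4, 4, 4, 4): truth gives 10; bid 13 gives 11 > 10. Violating.
Others bid (4, 4, 4, 13): truth gives 8; bid 13 gives 9 > 8. Violating.
Others bid (4, 4, 13, 4): truth gives 8; bid 13 gives 9 > 8. Violating.
Others bid (4, 4, 13, 13): truth gives 6; bid 13 gives 7 > 6. Violating.
Others bid (4, 4, 4, 16): truth gives 8; no alternative beats it.
Others bid (4, 4, 13, 16): truth gives 6; no alternative beats it.
(Checking all 81 profiles: 4 have a profitable deviation, 77 do not.)

4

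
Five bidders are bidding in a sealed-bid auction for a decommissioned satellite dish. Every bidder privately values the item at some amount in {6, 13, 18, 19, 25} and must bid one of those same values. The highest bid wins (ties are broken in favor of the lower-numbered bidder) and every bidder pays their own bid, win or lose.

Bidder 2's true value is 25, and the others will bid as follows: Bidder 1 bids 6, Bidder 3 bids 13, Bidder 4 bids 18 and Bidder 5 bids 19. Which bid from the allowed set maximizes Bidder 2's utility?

Bid 6: loses but pays 6, utility -6.
Bid 13: loses but pays 13, utility -13.
Bid 18: loses but pays 18, utility -18.
Bid 19: wins, pays 19, utility 25 - 19 = 6.
Bid 25: wins, pays 25, utility 25 - 25 = 0.
The best choice is 19 with utility 6.

19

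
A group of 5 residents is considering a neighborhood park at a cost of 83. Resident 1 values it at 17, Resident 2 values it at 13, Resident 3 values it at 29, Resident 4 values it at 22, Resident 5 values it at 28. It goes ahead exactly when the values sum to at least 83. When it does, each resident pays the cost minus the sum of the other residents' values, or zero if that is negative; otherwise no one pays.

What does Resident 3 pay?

3

Total value 109 ≥ cost 83, so the project is built.
The other residents' values sum to 80.
Cost minus that sum is 83 - 80 = 3.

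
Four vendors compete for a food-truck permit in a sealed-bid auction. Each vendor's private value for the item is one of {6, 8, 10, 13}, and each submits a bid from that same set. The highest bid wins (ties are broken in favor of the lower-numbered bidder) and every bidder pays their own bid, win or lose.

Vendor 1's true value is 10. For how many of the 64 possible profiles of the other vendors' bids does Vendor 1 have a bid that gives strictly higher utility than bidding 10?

45

Others bid (6, 6, 6): truth gives 0; bid 6 gives 4 > 0. Violating.
Others bid (6, 6, 8): truth gives 0; bid 8 gives 2 > 0. Violating.
Others bid (6, 6, 13): truth gives -10; bid 13 gives -3 > -10. Violating.
Others bid (6, 8, 6): truth gives 0; bid 8 gives 2 > 0. Violating.
Others bid (6, 6, 10): truth gives 0; no alternative beats it.
Others bid (6, 8, 10): truth gives 0; no alternative beats it.
(Checking all 64 profiles: 45 have a profitable deviation, 19 do not.)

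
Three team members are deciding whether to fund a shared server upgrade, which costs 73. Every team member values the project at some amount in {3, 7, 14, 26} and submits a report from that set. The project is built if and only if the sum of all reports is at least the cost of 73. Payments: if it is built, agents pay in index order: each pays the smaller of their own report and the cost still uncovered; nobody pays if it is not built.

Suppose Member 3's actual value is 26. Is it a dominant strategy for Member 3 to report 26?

Check each profile of the others' reports and compare truth against every alternative report.
Others report (26, 26): truth gives 5, best alternative gives 0.
Others report (3, 3): truth gives 0, best alternative gives 0.
Others report (3, 7): truth gives 0, best alternative gives 0.
Others report (3, 14): truth gives 0, best alternative gives 0.
Others report (3, 26): truth gives 0, best alternative gives 0.
Others report (7, 3): truth gives 0, best alternative gives 0.
(Remaining 10 profiles checked similarly; truth is weakly best in each.)
In every case the truthful report is at least as good as any alternative, so it is a dominant strategy.

Yes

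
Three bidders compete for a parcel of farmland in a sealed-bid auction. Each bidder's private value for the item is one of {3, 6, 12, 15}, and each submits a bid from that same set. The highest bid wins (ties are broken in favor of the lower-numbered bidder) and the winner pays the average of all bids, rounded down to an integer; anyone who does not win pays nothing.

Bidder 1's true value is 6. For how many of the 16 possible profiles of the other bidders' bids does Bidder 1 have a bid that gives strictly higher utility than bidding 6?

1

Others bid (3, 3): truth gives 2; bid 3 gives 3 > 2. Violating.
Others bid (3, 6): truth gives 1; no alternative beats it.
Others bid (3, 12): truth gives 0; no alternative beats it.
(Checking all 16 profiles: 1 has a profitable deviation, 15 do not.)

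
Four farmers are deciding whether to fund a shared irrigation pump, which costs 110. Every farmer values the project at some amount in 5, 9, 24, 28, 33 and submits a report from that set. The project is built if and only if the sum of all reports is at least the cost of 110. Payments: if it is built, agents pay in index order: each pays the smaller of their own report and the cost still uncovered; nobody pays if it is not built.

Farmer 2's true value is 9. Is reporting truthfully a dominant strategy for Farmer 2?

Check each profile of the others' reports and compare truth against every alternative report.
Others report (5, 5, 5): truth gives 0, best alternative gives 0.
Others report (5, 5, 9): truth gives 0, best alternative gives 0.
Others report (5, 5, 24): truth gives 0, best alternative gives 0.
Others report (5, 5, 28): truth gives 0, best alternative gives 0.
Others report (5, 5, 33): truth gives 0, best alternative gives 0.
Others report (5, 9, 5): truth gives 0, best alternative gives 0.
(Remaining 119 profiles checked similarly; truth is weakly best in each.)
In every case the truthful report is at least as good as any alternative, so it is a dominant strategy.

Yes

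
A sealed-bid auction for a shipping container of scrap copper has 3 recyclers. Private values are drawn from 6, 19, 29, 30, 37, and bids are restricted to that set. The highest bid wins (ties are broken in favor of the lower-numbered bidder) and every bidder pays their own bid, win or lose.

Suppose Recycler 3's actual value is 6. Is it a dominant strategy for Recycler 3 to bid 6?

Check each profile of the others' bids and compare truth against every alternative bid.
Others bid (6, 19): truth gives -6, best alternative gives -19.
Others bid (6, 29): truth gives -6, best alternative gives -19.
Others bid (6, 30): truth gives -6, best alternative gives -19.
Others bid (6, 37): truth gives -6, best alternative gives -19.
Others bid (19, 6): truth gives -6, best alternative gives -19.
Others bid (19, 19): truth gives -6, best alternative gives -19.
(Remaining 19 profiles checked similarly; truth is weakly best in each.)
In every case the truthful bid is at least as good as any alternative, so it is a dominant strategy.

Yes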